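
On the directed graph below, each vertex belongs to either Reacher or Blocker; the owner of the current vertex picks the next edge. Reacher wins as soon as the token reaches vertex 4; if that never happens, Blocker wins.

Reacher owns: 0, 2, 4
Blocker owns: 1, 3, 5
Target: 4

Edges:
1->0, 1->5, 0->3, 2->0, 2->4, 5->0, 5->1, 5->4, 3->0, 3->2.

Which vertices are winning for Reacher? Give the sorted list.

A0 = {4}
A1: add {2} — 2 (Reacher) has 2→4.
A2 = A1; e.g. 0 (Reacher) has no edge into A1. Fixed point.
Reacher's winning region = {2, 4}.

2, 4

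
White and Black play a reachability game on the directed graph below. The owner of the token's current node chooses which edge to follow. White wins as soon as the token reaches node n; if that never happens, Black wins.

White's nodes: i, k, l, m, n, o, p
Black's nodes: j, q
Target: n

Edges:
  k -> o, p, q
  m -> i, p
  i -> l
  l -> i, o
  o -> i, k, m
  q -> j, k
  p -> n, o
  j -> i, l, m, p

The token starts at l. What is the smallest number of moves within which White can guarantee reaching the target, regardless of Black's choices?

4

A0 = {n}
A1: add {p} — p (White) has p→n.
A2: add {k, m} — k (White) has k→p; m (White) has m→p.
A3: add {o} — o (White) has o→k.
A4: add {l} — l (White) has l→o.
l enters the attractor at level 4, so White can force the target in 4 moves from there.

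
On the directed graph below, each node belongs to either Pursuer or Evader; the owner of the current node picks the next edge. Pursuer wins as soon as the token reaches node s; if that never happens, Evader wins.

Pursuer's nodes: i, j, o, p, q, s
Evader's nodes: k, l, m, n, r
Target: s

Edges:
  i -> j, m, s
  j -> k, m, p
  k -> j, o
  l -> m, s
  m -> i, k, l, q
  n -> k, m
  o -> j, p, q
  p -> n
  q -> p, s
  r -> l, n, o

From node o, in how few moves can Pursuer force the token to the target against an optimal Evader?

2

A0 = {s}
A1: add {i, q} — i (Pursuer) has i→s; q (Pursuer) has q→s.
A2: add {o} — o (Pursuer) has o→q.
A3 = A2; e.g. j (Pursuer) has no edge into A2. Fixed point.
o enters the attractor at level 2, so Pursuer can force the target in 2 moves from there.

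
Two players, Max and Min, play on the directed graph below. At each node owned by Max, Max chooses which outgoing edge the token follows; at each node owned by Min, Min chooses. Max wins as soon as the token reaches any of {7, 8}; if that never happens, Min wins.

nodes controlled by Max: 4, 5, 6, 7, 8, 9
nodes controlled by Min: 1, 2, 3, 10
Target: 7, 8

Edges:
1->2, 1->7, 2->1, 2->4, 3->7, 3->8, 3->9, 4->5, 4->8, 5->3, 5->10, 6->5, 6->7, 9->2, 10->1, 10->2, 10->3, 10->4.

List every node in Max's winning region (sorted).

A0 = {7, 8}
A1: add {4, 6} — 4 (Max) has 4→8; 6 (Max) has 6→7.
A2 = A1; e.g. 1 (Min) can still go to 2. Fixed point.
Max's winning region = {4, 6, 7, 8}.

4, 6, 7, 8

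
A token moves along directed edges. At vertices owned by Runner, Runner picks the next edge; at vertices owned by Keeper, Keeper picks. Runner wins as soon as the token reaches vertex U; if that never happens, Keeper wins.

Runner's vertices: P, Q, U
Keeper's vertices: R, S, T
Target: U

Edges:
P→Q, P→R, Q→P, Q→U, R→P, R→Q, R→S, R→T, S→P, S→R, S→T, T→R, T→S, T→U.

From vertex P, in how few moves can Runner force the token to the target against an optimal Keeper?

A0 = {U}
A1: add {Q} — Q (Runner) has Q→U.
A2: add {P} — P (Runner) has P→Q.
A3 = A2; e.g. R (Keeper) can still go to S. Fixed point.
P enters the attractor at level 2, so Runner can force the target in 2 moves from there.

2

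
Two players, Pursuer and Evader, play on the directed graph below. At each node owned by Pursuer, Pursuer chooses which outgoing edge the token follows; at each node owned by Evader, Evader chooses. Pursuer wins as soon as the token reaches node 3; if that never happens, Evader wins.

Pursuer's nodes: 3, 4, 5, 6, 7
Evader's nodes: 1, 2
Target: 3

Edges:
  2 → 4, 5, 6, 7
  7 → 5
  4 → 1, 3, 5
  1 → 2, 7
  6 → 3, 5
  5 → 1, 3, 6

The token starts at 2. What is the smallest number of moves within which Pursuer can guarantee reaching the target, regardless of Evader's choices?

A0 = {3}
A1: add {4, 5, 6} — 4 (Pursuer) has 4→3; 5 (Pursuer) has 5→3; 6 (Pursuer) has 6→3.
A2: add {7} — 7 (Pursuer) has 7→5.
A3: add {2} — 2 (Evader): all of {4, 5, 6, 7} already in.
2 enters the attractor at level 3, so Pursuer can force the target in 3 moves from there.

3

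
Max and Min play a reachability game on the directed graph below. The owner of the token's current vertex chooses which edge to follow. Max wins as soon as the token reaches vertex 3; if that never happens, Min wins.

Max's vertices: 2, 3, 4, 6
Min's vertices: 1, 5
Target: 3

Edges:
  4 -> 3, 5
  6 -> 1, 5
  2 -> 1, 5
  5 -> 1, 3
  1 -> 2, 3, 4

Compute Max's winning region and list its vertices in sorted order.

A0 = {3}
A1: add {4} — 4 (Max) has 4→3.
A2 = A1; e.g. 1 (Min) can still go to 2. Fixed point.
Max's winning region = {3, 4}.

3, 4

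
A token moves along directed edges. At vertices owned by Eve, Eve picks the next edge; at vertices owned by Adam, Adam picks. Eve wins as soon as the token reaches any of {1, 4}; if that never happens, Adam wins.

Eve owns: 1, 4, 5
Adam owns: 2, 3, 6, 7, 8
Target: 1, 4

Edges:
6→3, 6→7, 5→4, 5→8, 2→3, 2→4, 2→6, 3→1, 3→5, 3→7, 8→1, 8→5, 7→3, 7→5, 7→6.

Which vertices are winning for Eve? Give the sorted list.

1, 4, 5, 8

A0 = {1, 4}
A1: add {5} — 5 (Eve) has 5→4.
A2: add {8} — 8 (Adam): all of {1, 5} already in.
A3 = A2; e.g. 2 (Adam) can still go to 3. Fixed point.
Eve's winning region = {1, 4, 5, 8}.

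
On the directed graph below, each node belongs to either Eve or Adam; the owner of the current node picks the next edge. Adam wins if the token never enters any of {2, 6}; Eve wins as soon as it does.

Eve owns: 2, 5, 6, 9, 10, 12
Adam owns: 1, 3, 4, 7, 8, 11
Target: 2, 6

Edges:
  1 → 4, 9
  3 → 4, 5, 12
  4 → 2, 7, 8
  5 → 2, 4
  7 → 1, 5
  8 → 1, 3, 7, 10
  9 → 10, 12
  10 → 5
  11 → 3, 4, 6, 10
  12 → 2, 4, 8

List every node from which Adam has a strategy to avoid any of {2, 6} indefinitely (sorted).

1, 3, 4, 7, 8, 11

A0 = {2, 6}
A1: add {5, 12} — 5 (Eve) has 5→2; 12 (Eve) has 12→2.
A2: add {9, 10} — 9 (Eve) has 9→12; 10 (Eve) has 10→5.
A3 = A2; e.g. 1 (Adam) can still go to 4. Fixed point.
Eve's attractor = {2, 5, 6, 9, 10, 12}; Adam avoids the target exactly from the complement.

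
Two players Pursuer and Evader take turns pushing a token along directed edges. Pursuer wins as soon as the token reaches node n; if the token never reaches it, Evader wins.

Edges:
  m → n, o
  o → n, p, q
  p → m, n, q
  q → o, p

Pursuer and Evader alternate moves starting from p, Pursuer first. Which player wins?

Pursuer

Track states (vertex, player-to-move).
A0 = {(n,Pursuer), (n,Evader)}
A1: add {(m,Pursuer), (o,Pursuer), (p,Pursuer)}.
(p,Pursuer) ∈ A1 ⇒ Pursuer forces the target.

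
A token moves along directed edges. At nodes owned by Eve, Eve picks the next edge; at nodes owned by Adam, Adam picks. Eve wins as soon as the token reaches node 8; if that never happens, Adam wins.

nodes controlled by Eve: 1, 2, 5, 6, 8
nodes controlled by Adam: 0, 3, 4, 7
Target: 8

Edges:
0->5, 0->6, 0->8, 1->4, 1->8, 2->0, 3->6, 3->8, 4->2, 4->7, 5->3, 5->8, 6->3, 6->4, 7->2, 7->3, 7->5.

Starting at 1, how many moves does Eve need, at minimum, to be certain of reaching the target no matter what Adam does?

A0 = {8}
A1: add {1, 5} — 1 (Eve) has 1→8; 5 (Eve) has 5→8.
A2 = A1; e.g. 0 (Adam) can still go to 6. Fixed point.
1 enters the attractor at level 1, so Eve can force the target in 1 move from there.

1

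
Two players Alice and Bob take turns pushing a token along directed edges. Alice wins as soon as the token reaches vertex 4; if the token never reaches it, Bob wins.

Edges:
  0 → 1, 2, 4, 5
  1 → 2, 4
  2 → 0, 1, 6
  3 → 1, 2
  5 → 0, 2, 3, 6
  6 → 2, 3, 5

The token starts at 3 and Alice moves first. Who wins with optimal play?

Track states (vertex, player-to-move).
A0 = {(4,Alice), (4,Bob)}
A1: add {(0,Alice), (1,Alice)}.
A2 = A1; e.g. (0,Bob) stays out. (3,Alice) never enters ⇒ Bob avoids the target.

Bob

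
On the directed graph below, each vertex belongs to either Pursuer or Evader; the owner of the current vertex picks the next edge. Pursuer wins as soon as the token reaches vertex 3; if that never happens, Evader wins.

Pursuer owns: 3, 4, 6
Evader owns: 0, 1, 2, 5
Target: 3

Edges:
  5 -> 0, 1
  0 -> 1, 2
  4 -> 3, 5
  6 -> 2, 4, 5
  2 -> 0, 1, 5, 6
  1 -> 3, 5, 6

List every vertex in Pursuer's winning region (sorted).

3, 4, 6

A0 = {3}
A1: add {4} — 4 (Pursuer) has 4→3.
A2: add {6} — 6 (Pursuer) has 6→4.
A3 = A2; e.g. 0 (Evader) can still go to 1. Fixed point.
Pursuer's winning region = {3, 4, 6}.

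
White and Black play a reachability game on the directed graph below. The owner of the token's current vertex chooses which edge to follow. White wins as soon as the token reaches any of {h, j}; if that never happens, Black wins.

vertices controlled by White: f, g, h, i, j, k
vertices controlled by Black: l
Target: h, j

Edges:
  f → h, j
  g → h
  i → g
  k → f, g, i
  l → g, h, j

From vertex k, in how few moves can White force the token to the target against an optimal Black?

2

A0 = {h, j}
A1: add {f, g} — f (White) has f→h; g (White) has g→h.
A2: add {i, k, l} — i (White) has i→g; k (White) has k→f; l (Black): all of {g, h, j} already in.
A2 = all vertices. Fixed point.
k enters the attractor at level 2, so White can force the target in 2 moves from there.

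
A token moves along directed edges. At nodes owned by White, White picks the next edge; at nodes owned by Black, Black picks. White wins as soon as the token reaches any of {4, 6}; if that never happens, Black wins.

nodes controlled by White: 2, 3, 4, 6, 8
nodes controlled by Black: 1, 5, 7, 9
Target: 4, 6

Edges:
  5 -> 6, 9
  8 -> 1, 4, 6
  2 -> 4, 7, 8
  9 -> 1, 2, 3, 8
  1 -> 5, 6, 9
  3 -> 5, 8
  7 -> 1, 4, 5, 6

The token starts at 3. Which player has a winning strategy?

A0 = {4, 6}
A1: add {2, 8} — 2 (White) has 2→4; 8 (White) has 8→4.
A2: add {3} — 3 (White) has 3→8.
A3 = A2; e.g. 1 (Black) can still go to 5. Fixed point.
3 ∈ A2, so White can force the target.

White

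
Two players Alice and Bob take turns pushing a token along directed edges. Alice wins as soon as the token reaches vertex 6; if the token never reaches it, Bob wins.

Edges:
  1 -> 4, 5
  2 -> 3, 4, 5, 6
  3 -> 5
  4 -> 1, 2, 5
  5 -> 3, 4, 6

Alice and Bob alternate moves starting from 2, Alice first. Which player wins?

Alice

Track states (vertex, player-to-move).
A0 = {(6,Alice), (6,Bob)}
A1: add {(2,Alice), (5,Alice)}.
(2,Alice) ∈ A1 ⇒ Alice forces the target.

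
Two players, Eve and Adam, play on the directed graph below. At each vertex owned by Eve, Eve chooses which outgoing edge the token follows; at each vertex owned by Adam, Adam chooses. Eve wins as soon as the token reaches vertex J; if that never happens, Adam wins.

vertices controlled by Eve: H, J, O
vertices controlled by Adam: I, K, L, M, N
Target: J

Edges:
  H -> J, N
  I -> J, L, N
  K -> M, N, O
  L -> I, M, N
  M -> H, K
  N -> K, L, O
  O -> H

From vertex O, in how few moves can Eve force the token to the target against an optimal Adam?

A0 = {J}
A1: add {H} — H (Eve) has H→J.
A2: add {O} — O (Eve) has O→H.
A3 = A2; e.g. I (Adam) can still go to L. Fixed point.
O enters the attractor at level 2, so Eve can force the target in 2 moves from there.

2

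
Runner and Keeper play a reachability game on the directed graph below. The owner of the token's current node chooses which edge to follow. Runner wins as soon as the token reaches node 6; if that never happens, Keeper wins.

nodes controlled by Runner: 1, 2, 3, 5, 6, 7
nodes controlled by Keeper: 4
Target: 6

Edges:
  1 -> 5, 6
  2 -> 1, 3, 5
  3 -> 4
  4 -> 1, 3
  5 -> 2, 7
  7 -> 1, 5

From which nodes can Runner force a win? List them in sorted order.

1, 2, 5, 6, 7

A0 = {6}
A1: add {1} — 1 (Runner) has 1→6.
A2: add {2, 7} — 2 (Runner) has 2→1; 7 (Runner) has 7→1.
A3: add {5} — 5 (Runner) has 5→2.
A4 = A3; e.g. 3 (Runner) has no edge into A3. Fixed point.
Runner's winning region = {1, 2, 5, 6, 7}.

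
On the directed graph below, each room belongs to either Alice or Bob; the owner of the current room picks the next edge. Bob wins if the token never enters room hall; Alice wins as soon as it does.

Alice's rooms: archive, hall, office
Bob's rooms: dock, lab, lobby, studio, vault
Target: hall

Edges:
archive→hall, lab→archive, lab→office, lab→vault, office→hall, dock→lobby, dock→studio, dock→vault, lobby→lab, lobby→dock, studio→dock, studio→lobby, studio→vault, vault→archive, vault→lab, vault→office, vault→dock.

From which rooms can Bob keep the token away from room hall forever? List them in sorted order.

dock, lab, lobby, studio, vault

A0 = {hall}
A1: add {archive, office} — archive (Alice) has archive→hall; office (Alice) has office→hall.
A2 = A1; e.g. lab (Bob) can still go to vault. Fixed point.
Alice's attractor = {archive, hall, office}; Bob avoids the target exactly from the complement.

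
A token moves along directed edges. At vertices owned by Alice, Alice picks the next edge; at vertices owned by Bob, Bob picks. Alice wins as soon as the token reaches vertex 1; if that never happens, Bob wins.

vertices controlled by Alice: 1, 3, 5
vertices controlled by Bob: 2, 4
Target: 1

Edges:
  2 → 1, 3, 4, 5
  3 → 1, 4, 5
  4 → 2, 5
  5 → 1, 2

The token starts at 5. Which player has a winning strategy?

A0 = {1}
A1: add {3, 5} — 3 (Alice) has 3→1; 5 (Alice) has 5→1.
A2 = A1; e.g. 2 (Bob) can still go to 4. Fixed point.
5 ∈ A1, so Alice can force the target.

Alice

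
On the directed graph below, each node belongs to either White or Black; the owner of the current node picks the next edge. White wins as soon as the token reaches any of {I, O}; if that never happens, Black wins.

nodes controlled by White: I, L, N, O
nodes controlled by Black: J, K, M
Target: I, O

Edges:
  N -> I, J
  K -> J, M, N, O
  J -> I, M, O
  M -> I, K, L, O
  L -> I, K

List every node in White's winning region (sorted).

I, L, N, O

A0 = {I, O}
A1: add {L, N} — L (White) has L→I; N (White) has N→I.
A2 = A1; e.g. J (Black) can still go to M. Fixed point.
White's winning region = {I, L, N, O}.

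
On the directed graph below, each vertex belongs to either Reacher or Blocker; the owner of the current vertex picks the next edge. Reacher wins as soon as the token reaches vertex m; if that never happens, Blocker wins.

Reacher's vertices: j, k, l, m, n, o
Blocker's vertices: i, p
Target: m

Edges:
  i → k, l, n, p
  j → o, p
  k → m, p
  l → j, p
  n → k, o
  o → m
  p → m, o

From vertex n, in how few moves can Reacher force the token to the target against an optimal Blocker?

A0 = {m}
A1: add {k, o} — k (Reacher) has k→m; o (Reacher) has o→m.
A2: add {j, n, p} — j (Reacher) has j→o; n (Reacher) has n→k; p (Blocker): all of {m, o} already in.
n enters the attractor at level 2, so Reacher can force the target in 2 moves from there.

2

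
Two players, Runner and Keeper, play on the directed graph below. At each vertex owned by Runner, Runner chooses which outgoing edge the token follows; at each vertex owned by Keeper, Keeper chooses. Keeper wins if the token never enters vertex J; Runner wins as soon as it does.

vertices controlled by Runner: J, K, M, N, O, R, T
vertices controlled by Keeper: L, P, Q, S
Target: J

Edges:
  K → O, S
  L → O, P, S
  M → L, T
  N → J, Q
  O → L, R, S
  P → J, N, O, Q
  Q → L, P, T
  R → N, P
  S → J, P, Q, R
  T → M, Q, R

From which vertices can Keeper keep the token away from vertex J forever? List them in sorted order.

L, P, Q, S

A0 = {J}
A1: add {N} — N (Runner) has N→J.
A2: add {R} — R (Runner) has R→N.
A3: add {O, T} — O (Runner) has O→R; T (Runner) has T→R.
A4: add {K, M} — K (Runner) has K→O; M (Runner) has M→T.
A5 = A4; e.g. L (Keeper) can still go to P. Fixed point.
Runner's attractor = {J, K, M, N, O, R, T}; Keeper avoids the target exactly from the complement.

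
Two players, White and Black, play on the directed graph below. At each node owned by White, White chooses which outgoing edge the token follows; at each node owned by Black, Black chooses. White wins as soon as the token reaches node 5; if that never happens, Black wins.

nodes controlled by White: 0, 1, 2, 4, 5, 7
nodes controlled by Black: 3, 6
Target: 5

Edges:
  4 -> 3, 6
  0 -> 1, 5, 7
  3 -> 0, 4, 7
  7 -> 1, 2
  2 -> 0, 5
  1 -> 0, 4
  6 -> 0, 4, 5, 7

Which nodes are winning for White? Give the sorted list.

0, 1, 2, 5, 7

A0 = {5}
A1: add {0, 2} — 0 (White) has 0→5; 2 (White) has 2→5.
A2: add {1, 7} — 1 (White) has 1→0; 7 (White) has 7→2.
A3 = A2; e.g. 3 (Black) can still go to 4. Fixed point.
White's winning region = {0, 1, 2, 5, 7}.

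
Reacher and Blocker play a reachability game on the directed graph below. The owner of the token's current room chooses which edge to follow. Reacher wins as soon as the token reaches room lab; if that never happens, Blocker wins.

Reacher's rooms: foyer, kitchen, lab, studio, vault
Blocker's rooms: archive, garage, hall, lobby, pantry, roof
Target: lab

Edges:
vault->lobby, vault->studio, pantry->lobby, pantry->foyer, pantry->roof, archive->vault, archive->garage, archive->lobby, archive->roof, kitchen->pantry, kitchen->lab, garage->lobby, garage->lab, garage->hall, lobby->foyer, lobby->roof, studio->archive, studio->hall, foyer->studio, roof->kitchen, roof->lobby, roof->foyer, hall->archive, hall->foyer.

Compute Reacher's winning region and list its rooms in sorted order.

A0 = {lab}
A1: add {kitchen} — kitchen (Reacher) has kitchen→lab.
A2 = A1; e.g. vault (Reacher) has no edge into A1. Fixed point.
Reacher's winning region = {kitchen, lab}.

kitchen, lab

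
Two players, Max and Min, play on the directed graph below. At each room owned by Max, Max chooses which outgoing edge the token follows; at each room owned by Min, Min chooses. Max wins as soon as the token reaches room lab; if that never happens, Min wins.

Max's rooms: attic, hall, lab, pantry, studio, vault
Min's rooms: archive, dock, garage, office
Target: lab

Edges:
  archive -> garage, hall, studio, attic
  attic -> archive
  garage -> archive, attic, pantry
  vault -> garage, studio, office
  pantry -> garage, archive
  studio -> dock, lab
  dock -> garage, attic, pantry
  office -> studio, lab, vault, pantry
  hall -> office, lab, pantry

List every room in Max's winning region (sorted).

hall, lab, studio, vault

A0 = {lab}
A1: add {hall, studio} — hall (Max) has hall→lab; studio (Max) has studio→lab.
A2: add {vault} — vault (Max) has vault→studio.
A3 = A2; e.g. garage (Min) can still go to archive. Fixed point.
Max's winning region = {hall, lab, studio, vault}.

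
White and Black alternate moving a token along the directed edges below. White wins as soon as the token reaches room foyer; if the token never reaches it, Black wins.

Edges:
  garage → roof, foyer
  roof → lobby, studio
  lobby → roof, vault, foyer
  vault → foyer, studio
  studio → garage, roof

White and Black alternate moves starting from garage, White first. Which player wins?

Track states (vertex, player-to-move).
A0 = {(foyer,White), (foyer,Black)}
A1: add {(garage,White), (lobby,White), (vault,White)}.
(garage,White) ∈ A1 ⇒ White forces the target.

White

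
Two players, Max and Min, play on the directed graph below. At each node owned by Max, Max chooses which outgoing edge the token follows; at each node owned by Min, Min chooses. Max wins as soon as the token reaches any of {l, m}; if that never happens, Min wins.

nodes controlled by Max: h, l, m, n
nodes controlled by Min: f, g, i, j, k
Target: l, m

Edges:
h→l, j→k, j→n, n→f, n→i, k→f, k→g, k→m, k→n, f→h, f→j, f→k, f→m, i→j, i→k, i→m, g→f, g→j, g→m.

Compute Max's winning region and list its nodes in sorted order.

A0 = {l, m}
A1: add {h} — h (Max) has h→l.
A2 = A1; e.g. f (Min) can still go to j. Fixed point.
Max's winning region = {h, l, m}.

h, l, m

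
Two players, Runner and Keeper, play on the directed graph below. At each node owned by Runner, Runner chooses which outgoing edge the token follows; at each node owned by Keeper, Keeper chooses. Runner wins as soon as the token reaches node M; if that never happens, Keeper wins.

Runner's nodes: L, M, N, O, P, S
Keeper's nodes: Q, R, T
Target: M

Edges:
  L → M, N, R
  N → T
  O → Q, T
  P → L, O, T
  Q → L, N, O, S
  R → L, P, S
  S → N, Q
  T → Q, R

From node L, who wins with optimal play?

Runner

A0 = {M}
A1: add {L} — L (Runner) has L→M.
L ∈ A1, so Runner can force the target.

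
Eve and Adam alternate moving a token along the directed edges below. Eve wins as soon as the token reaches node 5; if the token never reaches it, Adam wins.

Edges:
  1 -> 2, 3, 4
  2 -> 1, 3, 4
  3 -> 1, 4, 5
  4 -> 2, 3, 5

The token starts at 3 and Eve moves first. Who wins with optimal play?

Eve

Track states (vertex, player-to-move).
A0 = {(5,Eve), (5,Adam)}
A1: add {(3,Eve), (4,Eve)}.
(3,Eve) ∈ A1 ⇒ Eve forces the target.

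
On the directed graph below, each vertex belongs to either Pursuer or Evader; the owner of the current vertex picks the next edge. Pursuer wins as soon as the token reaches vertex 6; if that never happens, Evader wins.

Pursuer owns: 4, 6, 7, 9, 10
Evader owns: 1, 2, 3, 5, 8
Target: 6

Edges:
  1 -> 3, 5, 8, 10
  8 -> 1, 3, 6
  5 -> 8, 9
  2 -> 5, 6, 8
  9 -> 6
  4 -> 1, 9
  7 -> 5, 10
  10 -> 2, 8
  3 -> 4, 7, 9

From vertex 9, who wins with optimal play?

Pursuer

A0 = {6}
A1: add {9} — 9 (Pursuer) has 9→6.
9 ∈ A1, so Pursuer can force the target.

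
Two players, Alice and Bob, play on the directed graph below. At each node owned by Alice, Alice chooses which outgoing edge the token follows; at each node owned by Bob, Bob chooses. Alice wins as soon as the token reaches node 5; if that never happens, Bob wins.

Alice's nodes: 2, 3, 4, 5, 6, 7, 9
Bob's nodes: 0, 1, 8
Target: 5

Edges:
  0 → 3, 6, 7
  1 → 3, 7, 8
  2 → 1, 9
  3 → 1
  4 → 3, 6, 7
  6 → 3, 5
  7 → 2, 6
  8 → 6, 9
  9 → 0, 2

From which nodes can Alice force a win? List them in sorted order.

A0 = {5}
A1: add {6} — 6 (Alice) has 6→5.
A2: add {4, 7} — 4 (Alice) has 4→6; 7 (Alice) has 7→6.
A3 = A2; e.g. 0 (Bob) can still go to 3. Fixed point.
Alice's winning region = {4, 5, 6, 7}.

4, 5, 6, 7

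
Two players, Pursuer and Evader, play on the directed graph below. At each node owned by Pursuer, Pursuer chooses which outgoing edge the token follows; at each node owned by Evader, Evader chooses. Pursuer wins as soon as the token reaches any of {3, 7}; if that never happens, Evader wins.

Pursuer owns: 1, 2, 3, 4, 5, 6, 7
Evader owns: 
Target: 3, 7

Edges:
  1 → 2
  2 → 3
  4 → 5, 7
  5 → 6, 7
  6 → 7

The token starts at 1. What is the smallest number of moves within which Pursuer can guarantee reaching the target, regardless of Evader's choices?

2

A0 = {3, 7}
A1: add {2, 4, 5, 6} — 2 (Pursuer) has 2→3; 4 (Pursuer) has 4→7; 5 (Pursuer) has 5→7; 6 (Pursuer) has 6→7.
A2: add {1} — 1 (Pursuer) has 1→2.
A2 = all vertices. Fixed point.
1 enters the attractor at level 2, so Pursuer can force the target in 2 moves from there.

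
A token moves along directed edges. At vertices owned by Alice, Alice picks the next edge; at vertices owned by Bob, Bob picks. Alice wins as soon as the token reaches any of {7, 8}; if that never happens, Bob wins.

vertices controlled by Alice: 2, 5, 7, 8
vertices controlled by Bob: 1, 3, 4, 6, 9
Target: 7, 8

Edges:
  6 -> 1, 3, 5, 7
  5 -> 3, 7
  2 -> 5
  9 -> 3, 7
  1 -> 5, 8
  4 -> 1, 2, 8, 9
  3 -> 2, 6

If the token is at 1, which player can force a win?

Alice

A0 = {7, 8}
A1: add {5} — 5 (Alice) has 5→7.
A2: add {1, 2} — 1 (Bob): all of {5, 8} already in; 2 (Alice) has 2→5.
A3 = A2; e.g. 3 (Bob) can still go to 6. Fixed point.
1 ∈ A2, so Alice can force the target.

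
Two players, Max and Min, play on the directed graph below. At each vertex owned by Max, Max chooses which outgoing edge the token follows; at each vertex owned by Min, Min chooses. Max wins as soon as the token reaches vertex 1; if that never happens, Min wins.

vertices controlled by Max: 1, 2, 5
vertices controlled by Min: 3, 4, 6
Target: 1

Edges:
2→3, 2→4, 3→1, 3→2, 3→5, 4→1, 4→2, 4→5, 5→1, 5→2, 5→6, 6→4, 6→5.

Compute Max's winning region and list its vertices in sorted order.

A0 = {1}
A1: add {5} — 5 (Max) has 5→1.
A2 = A1; e.g. 2 (Max) has no edge into A1. Fixed point.
Max's winning region = {1, 5}.

1, 5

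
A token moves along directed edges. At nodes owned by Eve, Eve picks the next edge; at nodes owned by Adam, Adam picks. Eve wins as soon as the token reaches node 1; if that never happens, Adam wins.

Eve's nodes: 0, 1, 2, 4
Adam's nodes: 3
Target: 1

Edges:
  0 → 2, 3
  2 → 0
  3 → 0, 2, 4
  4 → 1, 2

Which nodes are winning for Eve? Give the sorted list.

1, 4

A0 = {1}
A1: add {4} — 4 (Eve) has 4→1.
A2 = A1; e.g. 0 (Eve) has no edge into A1. Fixed point.
Eve's winning region = {1, 4}.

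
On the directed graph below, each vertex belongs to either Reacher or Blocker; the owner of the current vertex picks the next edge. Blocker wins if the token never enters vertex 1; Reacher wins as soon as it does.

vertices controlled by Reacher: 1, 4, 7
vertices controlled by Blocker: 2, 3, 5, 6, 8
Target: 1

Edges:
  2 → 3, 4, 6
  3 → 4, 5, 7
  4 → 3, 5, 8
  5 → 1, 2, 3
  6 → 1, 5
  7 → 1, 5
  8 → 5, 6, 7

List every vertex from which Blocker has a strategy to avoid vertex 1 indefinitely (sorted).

A0 = {1}
A1: add {7} — 7 (Reacher) has 7→1.
A2 = A1; e.g. 2 (Blocker) can still go to 3. Fixed point.
Reacher's attractor = {1, 7}; Blocker avoids the target exactly from the complement.

2, 3, 4, 5, 6, 8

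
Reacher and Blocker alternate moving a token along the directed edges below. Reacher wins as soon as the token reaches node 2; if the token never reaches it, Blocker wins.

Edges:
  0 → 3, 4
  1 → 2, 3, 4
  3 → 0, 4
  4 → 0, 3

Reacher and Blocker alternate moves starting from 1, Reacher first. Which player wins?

Track states (vertex, player-to-move).
A0 = {(2,Reacher), (2,Blocker)}
A1: add {(1,Reacher)}.
(1,Reacher) ∈ A1 ⇒ Reacher forces the target.

Reacher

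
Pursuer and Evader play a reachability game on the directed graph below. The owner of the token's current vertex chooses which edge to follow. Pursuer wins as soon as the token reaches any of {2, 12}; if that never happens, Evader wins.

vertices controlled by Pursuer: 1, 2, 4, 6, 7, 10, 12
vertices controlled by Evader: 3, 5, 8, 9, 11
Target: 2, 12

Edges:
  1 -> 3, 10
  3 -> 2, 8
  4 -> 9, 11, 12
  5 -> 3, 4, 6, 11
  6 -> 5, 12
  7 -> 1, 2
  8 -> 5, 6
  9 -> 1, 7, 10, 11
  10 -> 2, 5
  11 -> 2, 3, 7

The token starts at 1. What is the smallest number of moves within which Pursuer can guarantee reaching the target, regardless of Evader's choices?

2

A0 = {2, 12}
A1: add {4, 6, 7, 10} — 4 (Pursuer) has 4→12; 6 (Pursuer) has 6→12; 7 (Pursuer) has 7→2; 10 (Pursuer) has 10→2.
A2: add {1} — 1 (Pursuer) has 1→10.
A3 = A2; e.g. 3 (Evader) can still go to 8. Fixed point.
1 enters the attractor at level 2, so Pursuer can force the target in 2 moves from there.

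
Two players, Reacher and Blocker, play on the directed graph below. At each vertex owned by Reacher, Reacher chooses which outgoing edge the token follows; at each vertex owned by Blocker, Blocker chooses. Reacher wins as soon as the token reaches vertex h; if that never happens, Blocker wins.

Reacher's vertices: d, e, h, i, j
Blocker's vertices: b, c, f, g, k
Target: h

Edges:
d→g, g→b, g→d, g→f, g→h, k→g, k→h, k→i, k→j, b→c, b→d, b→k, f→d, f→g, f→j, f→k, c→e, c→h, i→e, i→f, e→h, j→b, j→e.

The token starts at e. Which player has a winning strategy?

A0 = {h}
A1: add {e} — e (Reacher) has e→h.
e ∈ A1, so Reacher can force the target.

Reacher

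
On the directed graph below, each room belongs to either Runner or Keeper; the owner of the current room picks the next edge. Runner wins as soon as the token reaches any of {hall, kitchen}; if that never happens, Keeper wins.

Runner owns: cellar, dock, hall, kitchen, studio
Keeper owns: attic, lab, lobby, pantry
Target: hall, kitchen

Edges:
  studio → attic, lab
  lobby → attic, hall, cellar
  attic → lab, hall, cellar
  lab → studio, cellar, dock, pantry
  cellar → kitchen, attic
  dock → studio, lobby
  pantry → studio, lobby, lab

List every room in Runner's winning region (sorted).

cellar, hall, kitchen

A0 = {hall, kitchen}
A1: add {cellar} — cellar (Runner) has cellar→kitchen.
A2 = A1; e.g. studio (Runner) has no edge into A1. Fixed point.
Runner's winning region = {cellar, hall, kitchen}.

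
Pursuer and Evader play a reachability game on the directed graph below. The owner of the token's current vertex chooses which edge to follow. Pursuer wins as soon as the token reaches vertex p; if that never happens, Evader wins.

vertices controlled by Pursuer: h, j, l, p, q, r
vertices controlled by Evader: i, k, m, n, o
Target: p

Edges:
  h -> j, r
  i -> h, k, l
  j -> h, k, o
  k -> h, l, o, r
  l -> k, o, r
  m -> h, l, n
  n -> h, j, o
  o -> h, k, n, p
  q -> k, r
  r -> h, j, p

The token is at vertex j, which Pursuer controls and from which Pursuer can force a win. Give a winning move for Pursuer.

h

A0 = {p}
A1: add {r} — r (Pursuer) has r→p.
A2: add {h, l, q} — h (Pursuer) has h→r; l (Pursuer) has l→r; q (Pursuer) has q→r.
A3: add {j} — j (Pursuer) has j→h.
A4 = A3; e.g. i (Evader) can still go to k. Fixed point.
From j, successor h is in the attractor (rank 2); the other successors k, o are not.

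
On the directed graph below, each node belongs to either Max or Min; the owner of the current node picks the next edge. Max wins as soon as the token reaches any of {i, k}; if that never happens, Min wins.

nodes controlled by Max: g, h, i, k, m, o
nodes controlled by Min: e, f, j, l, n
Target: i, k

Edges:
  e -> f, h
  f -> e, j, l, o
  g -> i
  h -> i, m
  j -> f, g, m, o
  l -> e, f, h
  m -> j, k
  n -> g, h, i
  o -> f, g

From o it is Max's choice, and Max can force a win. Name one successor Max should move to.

A0 = {i, k}
A1: add {g, h, m} — g (Max) has g→i; h (Max) has h→i; m (Max) has m→k.
A2: add {n, o} — n (Min): all of {g, h, i} already in; o (Max) has o→g.
A3 = A2; e.g. e (Min) can still go to f. Fixed point.
From o, successor g is in the attractor (rank 1); the other successor f is not.

g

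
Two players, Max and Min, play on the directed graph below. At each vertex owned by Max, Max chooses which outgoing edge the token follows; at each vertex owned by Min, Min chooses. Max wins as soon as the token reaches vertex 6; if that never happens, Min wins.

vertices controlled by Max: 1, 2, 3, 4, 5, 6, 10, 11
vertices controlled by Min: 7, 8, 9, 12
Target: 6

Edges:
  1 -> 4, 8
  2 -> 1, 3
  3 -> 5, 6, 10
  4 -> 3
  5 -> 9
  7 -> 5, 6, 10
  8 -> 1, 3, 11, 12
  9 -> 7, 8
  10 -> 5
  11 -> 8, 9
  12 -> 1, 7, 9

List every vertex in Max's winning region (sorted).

1, 2, 3, 4, 6

A0 = {6}
A1: add {3} — 3 (Max) has 3→6.
A2: add {2, 4} — 2 (Max) has 2→3; 4 (Max) has 4→3.
A3: add {1} — 1 (Max) has 1→4.
A4 = A3; e.g. 5 (Max) has no edge into A3. Fixed point.
Max's winning region = {1, 2, 3, 4, 6}.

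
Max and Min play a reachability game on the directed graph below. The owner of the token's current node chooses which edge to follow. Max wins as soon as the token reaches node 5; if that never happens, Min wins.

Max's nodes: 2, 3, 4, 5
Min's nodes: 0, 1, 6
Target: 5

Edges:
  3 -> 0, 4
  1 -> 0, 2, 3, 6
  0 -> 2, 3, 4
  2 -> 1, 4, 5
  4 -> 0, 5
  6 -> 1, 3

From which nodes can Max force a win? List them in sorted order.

A0 = {5}
A1: add {2, 4} — 2 (Max) has 2→5; 4 (Max) has 4→5.
A2: add {3} — 3 (Max) has 3→4.
A3: add {0} — 0 (Min): all of {2, 3, 4} already in.
A4 = A3; e.g. 1 (Min) can still go to 6. Fixed point.
Max's winning region = {0, 2, 3, 4, 5}.

0, 2, 3, 4, 5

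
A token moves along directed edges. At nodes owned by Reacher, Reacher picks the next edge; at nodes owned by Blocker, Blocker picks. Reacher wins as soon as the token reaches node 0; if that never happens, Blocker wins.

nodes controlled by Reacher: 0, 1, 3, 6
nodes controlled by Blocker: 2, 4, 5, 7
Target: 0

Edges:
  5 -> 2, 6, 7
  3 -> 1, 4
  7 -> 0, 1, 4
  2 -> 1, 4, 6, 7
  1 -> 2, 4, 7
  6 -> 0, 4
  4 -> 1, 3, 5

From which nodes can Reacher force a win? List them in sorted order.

0, 6

A0 = {0}
A1: add {6} — 6 (Reacher) has 6→0.
A2 = A1; e.g. 1 (Reacher) has no edge into A1. Fixed point.
Reacher's winning region = {0, 6}.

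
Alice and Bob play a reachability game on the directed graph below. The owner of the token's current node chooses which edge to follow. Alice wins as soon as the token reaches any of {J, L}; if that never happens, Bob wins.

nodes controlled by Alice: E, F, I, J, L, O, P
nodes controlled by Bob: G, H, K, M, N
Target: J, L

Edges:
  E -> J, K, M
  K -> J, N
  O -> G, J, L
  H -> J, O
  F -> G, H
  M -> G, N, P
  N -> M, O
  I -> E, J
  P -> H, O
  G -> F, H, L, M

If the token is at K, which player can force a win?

A0 = {J, L}
A1: add {E, I, O} — E (Alice) has E→J; I (Alice) has I→J; O (Alice) has O→J.
A2: add {H, P} — H (Bob): all of {J, O} already in; P (Alice) has P→O.
A3: add {F} — F (Alice) has F→H.
A4 = A3; e.g. G (Bob) can still go to M. Fixed point.
K never enters the attractor, so Bob can avoid the target forever.

Bob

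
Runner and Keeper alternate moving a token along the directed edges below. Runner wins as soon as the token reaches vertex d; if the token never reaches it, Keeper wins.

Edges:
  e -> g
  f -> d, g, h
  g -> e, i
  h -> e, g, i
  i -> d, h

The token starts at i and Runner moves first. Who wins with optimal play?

Runner

Track states (vertex, player-to-move).
A0 = {(d,Runner), (d,Keeper)}
A1: add {(f,Runner), (i,Runner)}.
(i,Runner) ∈ A1 ⇒ Runner forces the target.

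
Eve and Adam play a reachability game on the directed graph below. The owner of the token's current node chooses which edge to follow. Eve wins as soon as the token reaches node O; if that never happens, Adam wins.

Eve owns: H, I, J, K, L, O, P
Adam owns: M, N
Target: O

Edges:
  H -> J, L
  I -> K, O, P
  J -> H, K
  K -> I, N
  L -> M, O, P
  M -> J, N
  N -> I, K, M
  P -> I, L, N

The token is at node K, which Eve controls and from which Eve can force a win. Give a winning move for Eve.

A0 = {O}
A1: add {I, L} — I (Eve) has I→O; L (Eve) has L→O.
A2: add {H, K, P} — H (Eve) has H→L; K (Eve) has K→I; P (Eve) has P→I.
A3: add {J} — J (Eve) has J→H.
A4 = A3; e.g. M (Adam) can still go to N. Fixed point.
From K, successor I is in the attractor (rank 1); the other successor N is not.

I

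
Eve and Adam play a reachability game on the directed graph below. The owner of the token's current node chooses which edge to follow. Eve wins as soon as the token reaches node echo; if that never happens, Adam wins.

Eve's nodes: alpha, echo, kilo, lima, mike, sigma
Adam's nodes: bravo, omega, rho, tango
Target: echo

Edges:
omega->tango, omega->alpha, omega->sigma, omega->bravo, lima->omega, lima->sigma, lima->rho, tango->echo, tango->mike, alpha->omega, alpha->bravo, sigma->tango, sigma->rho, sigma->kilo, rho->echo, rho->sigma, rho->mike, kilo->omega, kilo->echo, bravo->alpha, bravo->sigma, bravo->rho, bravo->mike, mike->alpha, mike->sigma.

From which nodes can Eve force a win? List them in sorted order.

echo, kilo, lima, mike, rho, sigma, tango

A0 = {echo}
A1: add {kilo} — kilo (Eve) has kilo→echo.
A2: add {sigma} — sigma (Eve) has sigma→kilo.
A3: add {lima, mike} — lima (Eve) has lima→sigma; mike (Eve) has mike→sigma.
A4: add {rho, tango} — tango (Adam): all of {echo, mike} already in; rho (Adam): all of {echo, sigma, mike} already in.
A5 = A4; e.g. omega (Adam) can still go to alpha. Fixed point.
Eve's winning region = {echo, kilo, lima, mike, rho, sigma, tango}.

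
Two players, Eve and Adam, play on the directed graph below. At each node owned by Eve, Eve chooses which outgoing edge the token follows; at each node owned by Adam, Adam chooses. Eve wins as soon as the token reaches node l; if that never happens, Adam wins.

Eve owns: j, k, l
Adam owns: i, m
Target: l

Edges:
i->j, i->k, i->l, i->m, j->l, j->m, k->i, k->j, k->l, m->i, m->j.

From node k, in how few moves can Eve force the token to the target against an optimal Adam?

A0 = {l}
A1: add {j, k} — j (Eve) has j→l; k (Eve) has k→l.
A2 = A1; e.g. i (Adam) can still go to m. Fixed point.
k enters the attractor at level 1, so Eve can force the target in 1 move from there.

1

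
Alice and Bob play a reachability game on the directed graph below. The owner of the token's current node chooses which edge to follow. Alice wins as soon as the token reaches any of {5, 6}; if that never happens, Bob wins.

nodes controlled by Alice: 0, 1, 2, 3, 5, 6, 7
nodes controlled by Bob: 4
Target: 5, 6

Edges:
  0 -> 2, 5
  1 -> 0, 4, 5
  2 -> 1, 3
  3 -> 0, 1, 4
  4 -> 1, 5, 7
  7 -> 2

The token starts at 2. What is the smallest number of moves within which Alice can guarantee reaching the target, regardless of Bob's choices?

2

A0 = {5, 6}
A1: add {0, 1} — 0 (Alice) has 0→5; 1 (Alice) has 1→5.
A2: add {2, 3} — 2 (Alice) has 2→1; 3 (Alice) has 3→0.
2 enters the attractor at level 2, so Alice can force the target in 2 moves from there.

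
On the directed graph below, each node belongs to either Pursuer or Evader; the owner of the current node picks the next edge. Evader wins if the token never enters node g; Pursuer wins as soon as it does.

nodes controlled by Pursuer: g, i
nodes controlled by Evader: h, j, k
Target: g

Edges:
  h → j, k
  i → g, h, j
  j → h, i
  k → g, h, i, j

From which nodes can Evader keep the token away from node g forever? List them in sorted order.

h, j, k

A0 = {g}
A1: add {i} — i (Pursuer) has i→g.
A2 = A1; e.g. h (Evader) can still go to j. Fixed point.
Pursuer's attractor = {g, i}; Evader avoids the target exactly from the complement.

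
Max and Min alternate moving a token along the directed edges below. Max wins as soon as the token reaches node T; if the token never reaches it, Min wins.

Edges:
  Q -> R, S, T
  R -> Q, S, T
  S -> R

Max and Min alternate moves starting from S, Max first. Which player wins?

Min

Track states (vertex, player-to-move).
A0 = {(T,Max), (T,Min)}
A1: add {(Q,Max), (R,Max)}.
A2: add {(S,Min)}.
A3 = A2; e.g. (Q,Min) stays out. (S,Max) never enters ⇒ Min avoids the target.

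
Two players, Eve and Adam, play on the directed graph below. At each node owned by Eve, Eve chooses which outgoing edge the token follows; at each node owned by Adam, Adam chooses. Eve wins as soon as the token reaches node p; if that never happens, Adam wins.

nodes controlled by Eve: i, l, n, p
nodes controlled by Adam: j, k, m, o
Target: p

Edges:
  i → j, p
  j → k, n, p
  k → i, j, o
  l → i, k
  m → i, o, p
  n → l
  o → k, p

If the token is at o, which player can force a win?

A0 = {p}
A1: add {i} — i (Eve) has i→p.
A2: add {l} — l (Eve) has l→i.
A3: add {n} — n (Eve) has n→l.
A4 = A3; e.g. j (Adam) can still go to k. Fixed point.
o never enters the attractor, so Adam can avoid the target forever.

Adam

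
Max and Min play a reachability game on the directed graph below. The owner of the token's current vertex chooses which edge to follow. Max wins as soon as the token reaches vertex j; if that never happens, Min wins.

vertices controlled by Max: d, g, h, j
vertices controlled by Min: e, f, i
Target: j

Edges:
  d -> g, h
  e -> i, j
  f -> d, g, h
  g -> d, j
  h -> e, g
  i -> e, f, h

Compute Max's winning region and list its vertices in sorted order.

A0 = {j}
A1: add {g} — g (Max) has g→j.
A2: add {d, h} — d (Max) has d→g; h (Max) has h→g.
A3: add {f} — f (Min): all of {d, g, h} already in.
A4 = A3; e.g. e (Min) can still go to i. Fixed point.
Max's winning region = {d, f, g, h, j}.

d, f, g, h, j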